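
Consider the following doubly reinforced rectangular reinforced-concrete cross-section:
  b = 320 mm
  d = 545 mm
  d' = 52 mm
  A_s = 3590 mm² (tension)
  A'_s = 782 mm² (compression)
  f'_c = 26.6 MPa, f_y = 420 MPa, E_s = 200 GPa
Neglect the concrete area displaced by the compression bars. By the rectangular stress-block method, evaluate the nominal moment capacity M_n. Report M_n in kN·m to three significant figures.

Assume both tension and compression steel yield.
Net tension couple steel: A_s − A'_s = 2808 mm².
a = (A_s − A'_s) f_y / (0.85 f'_c b) = 1179360/(0.85 × 26.6 × 320) = 163.00 mm.
c = a/β₁ = 163.00/0.85 = 191.76 mm; ε'_s = 0.003(c − d')/c = 0.0022 ≥ f_y/E_s = 0.0021, so compression steel does yield.
M_n = (A_s − A'_s) f_y (d − a/2) + A'_s f_y (d − d') = [1179360 × (545 − 81.5) + 328440 × (545 − 52)] × 10⁻⁶ = 546.63 + 161.92 = 708.55 kN·m.

M_n ≈ 709 kN·m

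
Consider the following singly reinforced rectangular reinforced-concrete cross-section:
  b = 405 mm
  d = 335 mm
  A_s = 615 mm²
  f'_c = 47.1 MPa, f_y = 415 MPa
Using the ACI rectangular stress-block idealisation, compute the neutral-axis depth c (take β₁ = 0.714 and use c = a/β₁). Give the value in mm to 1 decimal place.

T = A_s f_y = 615 × 415 = 255225 N = 255.225 kN.
Setting C = 0.85 f'_c a b equal to T: a = 255225/(0.85 × 47.1 × 405) = 15.741 mm.
With β₁ = 0.714, c = a/β₁ = 15.741/0.714 = 22.0 mm.

c ≈ 22.0 mm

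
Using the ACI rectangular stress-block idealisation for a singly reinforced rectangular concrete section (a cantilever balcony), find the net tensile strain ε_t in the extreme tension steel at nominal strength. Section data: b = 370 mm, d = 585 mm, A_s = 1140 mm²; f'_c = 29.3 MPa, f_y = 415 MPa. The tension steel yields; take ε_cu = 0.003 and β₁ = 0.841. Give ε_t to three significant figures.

ε_t ≈ 0.0257

a = A_s f_y/(0.85 f'_c b) = 51.34 mm.
β₁ = 0.841, so c = a/β₁ = 51.34/0.841 = 61.05 mm.
From the linear strain diagram with ε_cu = 0.003: ε_t = 0.003 (d − c)/c = 0.003 × (585 − 61.05)/61.05 = 0.0257.
Since ε_t ≥ 0.005, the section is tension-controlled.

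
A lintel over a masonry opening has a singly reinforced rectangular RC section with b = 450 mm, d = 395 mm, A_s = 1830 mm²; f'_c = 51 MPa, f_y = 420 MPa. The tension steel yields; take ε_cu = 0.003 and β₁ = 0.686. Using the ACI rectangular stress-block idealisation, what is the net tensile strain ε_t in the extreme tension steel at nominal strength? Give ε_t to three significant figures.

ε_t ≈ 0.0176

a = A_s f_y/(0.85 f'_c b) = 39.40 mm.
β₁ = 0.686, so c = a/β₁ = 39.40/0.686 = 57.43 mm.
From the linear strain diagram with ε_cu = 0.003: ε_t = 0.003 (d − c)/c = 0.003 × (395 − 57.43)/57.43 = 0.0176.
Since ε_t ≥ 0.005, the section is tension-controlled.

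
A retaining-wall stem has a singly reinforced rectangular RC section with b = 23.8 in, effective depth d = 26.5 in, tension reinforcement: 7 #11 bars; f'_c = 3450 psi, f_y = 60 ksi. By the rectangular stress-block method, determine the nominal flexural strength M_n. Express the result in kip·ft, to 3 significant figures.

M_n ≈ 1190 kip·ft

A_s = 7 × 1.56 = 10.92 in².
T = A_s f_y = 10.92 × 60 = 655.2 kips.
a = T/(0.85 f'_c b) = 655.2/(0.85 × 3.45 × 23.8) = 9.388 in.
M_n = T(d − a/2) = 655.2 × (26.5 − 4.694) = 14287.3 kip·in = 14287.3/12 = 1190.61 kip·ft.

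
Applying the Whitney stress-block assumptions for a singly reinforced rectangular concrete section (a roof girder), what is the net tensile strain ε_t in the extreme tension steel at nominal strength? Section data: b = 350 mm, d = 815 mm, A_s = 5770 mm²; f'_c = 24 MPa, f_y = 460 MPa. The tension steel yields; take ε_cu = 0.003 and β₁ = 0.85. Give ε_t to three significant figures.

ε_t ≈ 0.00259

a = A_s f_y/(0.85 f'_c b) = 371.74 mm.
β₁ = 0.85, so c = a/β₁ = 371.74/0.85 = 437.34 mm.
From the linear strain diagram with ε_cu = 0.003: ε_t = 0.003 (d − c)/c = 0.003 × (815 − 437.34)/437.34 = 0.00259.
ε_t < 0.004 — the section is over-reinforced for flexure under ACI limits.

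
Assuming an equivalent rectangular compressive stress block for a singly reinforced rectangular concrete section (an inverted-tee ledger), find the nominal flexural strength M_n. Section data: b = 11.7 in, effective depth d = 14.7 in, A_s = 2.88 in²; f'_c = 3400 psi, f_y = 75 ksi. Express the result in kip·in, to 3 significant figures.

T = A_s f_y = 2.88 × 75 = 216 kips.
a = T/(0.85 f'_c b) = 216/(0.85 × 3.4 × 11.7) = 6.388 in.
M_n = T(d − a/2) = 216 × (14.7 − 3.194) = 2485.3 kip·in.

M_n ≈ 2490 kip·in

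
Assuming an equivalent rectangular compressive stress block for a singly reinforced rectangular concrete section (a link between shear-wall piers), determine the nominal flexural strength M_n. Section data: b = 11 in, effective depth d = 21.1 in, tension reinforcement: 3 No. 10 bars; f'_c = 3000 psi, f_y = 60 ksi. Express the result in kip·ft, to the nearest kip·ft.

M_n ≈ 324 kip·ft

A_s = 3 × 1.27 = 3.81 in².
T = A_s f_y = 3.81 × 60 = 228.6 kips.
a = T/(0.85 f'_c b) = 228.6/(0.85 × 3 × 11) = 8.150 in.
M_n = T(d − a/2) = 228.6 × (21.1 − 4.075) = 3891.9 kip·in = 3891.9/12 = 324.33 kip·ft.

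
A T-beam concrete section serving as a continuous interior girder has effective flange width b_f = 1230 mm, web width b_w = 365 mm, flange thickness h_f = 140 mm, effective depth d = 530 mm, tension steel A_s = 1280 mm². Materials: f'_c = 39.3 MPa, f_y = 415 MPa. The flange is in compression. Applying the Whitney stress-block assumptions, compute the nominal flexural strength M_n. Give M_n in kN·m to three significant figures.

Tension: T = A_s f_y = 1280 × 415 = 531200 N.
Try a within the flange: a = T/(0.85 f'_c b_f) = 531200/(0.85 × 39.3 × 1230) = 12.93 mm.
Since a = 12.93 ≤ h_f = 140 mm, the stress block lies entirely in the flange; analyse as a rectangular beam of width b_f.
M_n = T(d − a/2) = 531200 × (530 − 6.465) = 278.10 × 10⁶ N·mm.
M_n = 278.10 kN·m.

M_n ≈ 278 kN·m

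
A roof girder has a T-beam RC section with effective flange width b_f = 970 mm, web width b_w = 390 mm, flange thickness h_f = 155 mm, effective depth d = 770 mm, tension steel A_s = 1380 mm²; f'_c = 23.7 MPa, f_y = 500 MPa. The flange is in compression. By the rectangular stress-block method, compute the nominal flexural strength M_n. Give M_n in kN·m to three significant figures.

M_n ≈ 519 kN·m

Tension: T = A_s f_y = 1380 × 500 = 690000 N.
Try a within the flange: a = T/(0.85 f'_c b_f) = 690000/(0.85 × 23.7 × 970) = 35.31 mm.
Since a = 35.31 ≤ h_f = 155 mm, the stress block lies entirely in the flange; analyse as a rectangular beam of width b_f.
M_n = T(d − a/2) = 690000 × (770 − 17.655) = 519.12 × 10⁶ N·mm.
M_n = 519.12 kN·m.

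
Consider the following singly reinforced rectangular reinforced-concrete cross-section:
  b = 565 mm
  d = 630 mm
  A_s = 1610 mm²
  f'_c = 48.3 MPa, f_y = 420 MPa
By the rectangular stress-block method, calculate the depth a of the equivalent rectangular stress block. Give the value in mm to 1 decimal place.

a ≈ 29.2 mm

T = A_s f_y = 1610 × 420 = 676200 N = 676.2 kN.
Setting C = 0.85 f'_c a b equal to T: a = 676200/(0.85 × 48.3 × 565) = 29.2 mm.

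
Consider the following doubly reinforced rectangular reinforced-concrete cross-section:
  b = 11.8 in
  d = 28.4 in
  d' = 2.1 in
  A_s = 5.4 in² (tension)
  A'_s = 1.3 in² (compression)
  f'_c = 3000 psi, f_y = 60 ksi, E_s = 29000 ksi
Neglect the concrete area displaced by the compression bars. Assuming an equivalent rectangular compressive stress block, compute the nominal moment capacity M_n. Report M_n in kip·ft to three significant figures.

Assume both steels yield.
a = (A_s − A'_s) f_y/(0.85 f'_c b) = (5.4 − 1.3) × 60/(0.85 × 3 × 11.8) = 8.175 in.
c = a/β₁ = 8.175/0.85 = 9.618 in; ε'_s = 0.003(c − d')/c = 0.0023 ≥ ε_y = 0.0021, so the compression steel yields.
M_n = (A_s − A'_s) f_y (d − a/2) + A'_s f_y (d − d') = 246 × (28.4 − 4.0875) + 78 × (28.4 − 2.1) = 5980.9 + 2051.4 = 8032.3 kip·in = 8032.3/12 = 669.36 kip·ft.

M_n ≈ 669 kip·ft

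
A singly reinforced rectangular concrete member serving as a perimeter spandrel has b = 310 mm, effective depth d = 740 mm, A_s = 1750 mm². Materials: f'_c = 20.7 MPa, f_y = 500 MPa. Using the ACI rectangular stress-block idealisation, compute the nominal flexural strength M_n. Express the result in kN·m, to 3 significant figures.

M_n ≈ 577 kN·m

T = A_s f_y = 1750 × 500 = 875000 N = 875 kN.
From C = T: a = T/(0.85 f'_c b) = 875000/(0.85 × 20.7 × 310) = 160.42 mm.
M_n = T(d − a/2) = 875 kN × (740 − 80.21) mm = 577.32 kN·m.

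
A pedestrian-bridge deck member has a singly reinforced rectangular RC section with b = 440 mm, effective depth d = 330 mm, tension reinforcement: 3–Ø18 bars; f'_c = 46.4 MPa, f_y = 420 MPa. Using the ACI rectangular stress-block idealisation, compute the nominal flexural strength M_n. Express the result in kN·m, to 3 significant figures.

M_n ≈ 103 kN·m

A_s = 3 × 254 = 762 mm².
T = A_s f_y = 762 × 420 = 320040 N = 320.04 kN.
From C = T: a = T/(0.85 f'_c b) = 320040/(0.85 × 46.4 × 440) = 18.44 mm.
M_n = T(d − a/2) = 320.04 kN × (330 − 9.22) mm = 102.66 kN·m.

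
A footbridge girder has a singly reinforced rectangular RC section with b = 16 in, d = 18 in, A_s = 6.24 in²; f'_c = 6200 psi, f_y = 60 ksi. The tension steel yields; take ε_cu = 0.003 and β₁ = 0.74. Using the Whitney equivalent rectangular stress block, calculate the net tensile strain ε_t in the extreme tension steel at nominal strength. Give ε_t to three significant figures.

a = A_s f_y/(0.85 f'_c b) = 4.440 in.
β₁ = 0.74, so c = a/β₁ = 4.440/0.74 = 6.000 in.
From the linear strain diagram with ε_cu = 0.003: ε_t = 0.003 (d − c)/c = 0.003 × (18 − 6.000)/6.000 = 0.00600.
Since ε_t ≥ 0.005, the section is tension-controlled.

ε_t ≈ 0.00600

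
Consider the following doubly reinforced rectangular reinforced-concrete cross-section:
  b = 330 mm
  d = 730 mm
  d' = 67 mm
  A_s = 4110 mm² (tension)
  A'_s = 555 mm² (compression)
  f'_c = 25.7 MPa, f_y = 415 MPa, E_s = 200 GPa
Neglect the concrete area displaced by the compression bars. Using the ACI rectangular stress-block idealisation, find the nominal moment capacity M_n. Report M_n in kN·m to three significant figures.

Assume both tension and compression steel yield.
Net tension couple steel: A_s − A'_s = 3555 mm².
a = (A_s − A'_s) f_y / (0.85 f'_c b) = 1475325/(0.85 × 25.7 × 330) = 204.65 mm.
c = a/β₁ = 204.65/0.85 = 240.76 mm; ε'_s = 0.003(c − d')/c = 0.0022 ≥ f_y/E_s = 0.0021, so compression steel does yield.
M_n = (A_s − A'_s) f_y (d − a/2) + A'_s f_y (d − d') = [1475325 × (730 − 102.325) + 230325 × (730 − 67)] × 10⁻⁶ = 926.02 + 152.71 = 1078.73 kN·m.

M_n ≈ 1080 kN·m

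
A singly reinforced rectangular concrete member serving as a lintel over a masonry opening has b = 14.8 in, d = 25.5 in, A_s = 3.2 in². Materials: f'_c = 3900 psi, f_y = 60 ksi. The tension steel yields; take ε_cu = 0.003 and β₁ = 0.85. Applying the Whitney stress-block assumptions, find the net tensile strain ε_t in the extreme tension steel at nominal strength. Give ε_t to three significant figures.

ε_t ≈ 0.0136

a = A_s f_y/(0.85 f'_c b) = 3.913 in.
β₁ = 0.85, so c = a/β₁ = 3.913/0.85 = 4.604 in.
From the linear strain diagram with ε_cu = 0.003: ε_t = 0.003 (d − c)/c = 0.003 × (25.5 − 4.604)/4.604 = 0.0136.
Since ε_t ≥ 0.005, the section is tension-controlled.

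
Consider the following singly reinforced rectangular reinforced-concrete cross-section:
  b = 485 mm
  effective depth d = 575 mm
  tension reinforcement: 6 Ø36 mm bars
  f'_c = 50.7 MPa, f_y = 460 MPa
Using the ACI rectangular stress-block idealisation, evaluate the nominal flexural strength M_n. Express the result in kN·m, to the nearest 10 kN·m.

M_n ≈ 1430 kN·m

A_s = 6 × 1018 = 6108 mm².
T = A_s f_y = 6108 × 460 = 2809680 N = 2809.68 kN.
From C = T: a = T/(0.85 f'_c b) = 2809680/(0.85 × 50.7 × 485) = 134.43 mm.
M_n = T(d − a/2) = 2809.68 kN × (575 − 67.215) mm = 1426.71 kN·m.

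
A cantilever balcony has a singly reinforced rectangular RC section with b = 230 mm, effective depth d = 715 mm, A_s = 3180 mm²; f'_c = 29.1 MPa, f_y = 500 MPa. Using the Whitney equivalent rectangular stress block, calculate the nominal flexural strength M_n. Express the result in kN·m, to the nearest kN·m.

M_n ≈ 915 kN·m

T = A_s f_y = 3180 × 500 = 1590000 N = 1590 kN.
From C = T: a = T/(0.85 f'_c b) = 1590000/(0.85 × 29.1 × 230) = 279.48 mm.
M_n = T(d − a/2) = 1590 kN × (715 − 139.74) mm = 914.66 kN·m.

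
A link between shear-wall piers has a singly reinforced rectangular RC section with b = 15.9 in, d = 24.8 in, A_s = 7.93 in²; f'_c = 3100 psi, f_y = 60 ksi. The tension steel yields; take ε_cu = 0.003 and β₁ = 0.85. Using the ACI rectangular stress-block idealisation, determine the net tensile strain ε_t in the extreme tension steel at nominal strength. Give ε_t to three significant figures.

ε_t ≈ 0.00257

a = A_s f_y/(0.85 f'_c b) = 11.357 in.
β₁ = 0.85, so c = a/β₁ = 11.357/0.85 = 13.361 in.
From the linear strain diagram with ε_cu = 0.003: ε_t = 0.003 (d − c)/c = 0.003 × (24.8 − 13.361)/13.361 = 0.00257.
ε_t < 0.004 — the section is over-reinforced for flexure under ACI limits.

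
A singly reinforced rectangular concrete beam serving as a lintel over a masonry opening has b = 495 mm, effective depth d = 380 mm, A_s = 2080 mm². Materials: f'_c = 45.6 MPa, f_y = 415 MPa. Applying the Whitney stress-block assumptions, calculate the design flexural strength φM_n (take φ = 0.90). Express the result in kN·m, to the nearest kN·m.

T = A_s f_y = 2080 × 415 = 863200 N = 863.2 kN.
From C = T: a = T/(0.85 f'_c b) = 863200/(0.85 × 45.6 × 495) = 44.99 mm.
M_n = T(d − a/2) = 863.2 kN × (380 − 22.495) mm = 308.60 kN·m.
φM_n = 0.90 × 308.60 = 277.74 kN·m.

φM_n ≈ 278 kN·m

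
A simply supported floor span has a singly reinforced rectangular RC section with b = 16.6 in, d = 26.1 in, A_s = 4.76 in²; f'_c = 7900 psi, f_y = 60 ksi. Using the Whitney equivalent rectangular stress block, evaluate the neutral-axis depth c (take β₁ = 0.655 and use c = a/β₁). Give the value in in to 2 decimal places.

c ≈ 3.91 in

T = A_s f_y = 4.76 × 60 = 285.6 kips.
a = T/(0.85 f'_c b) = 285.6/(0.85 × 7.9 × 16.6) = 2.5621 in.
With β₁ = 0.655, c = a/β₁ = 2.5621/0.655 = 3.91 in.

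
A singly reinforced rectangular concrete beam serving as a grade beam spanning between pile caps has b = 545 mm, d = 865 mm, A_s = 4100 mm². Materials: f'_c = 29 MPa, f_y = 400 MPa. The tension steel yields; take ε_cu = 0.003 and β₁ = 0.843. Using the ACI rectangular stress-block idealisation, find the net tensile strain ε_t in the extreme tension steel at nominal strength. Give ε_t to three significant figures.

ε_t ≈ 0.0149

a = A_s f_y/(0.85 f'_c b) = 122.08 mm.
β₁ = 0.843, so c = a/β₁ = 122.08/0.843 = 144.82 mm.
From the linear strain diagram with ε_cu = 0.003: ε_t = 0.003 (d − c)/c = 0.003 × (865 − 144.82)/144.82 = 0.0149.
Since ε_t ≥ 0.005, the section is tension-controlled.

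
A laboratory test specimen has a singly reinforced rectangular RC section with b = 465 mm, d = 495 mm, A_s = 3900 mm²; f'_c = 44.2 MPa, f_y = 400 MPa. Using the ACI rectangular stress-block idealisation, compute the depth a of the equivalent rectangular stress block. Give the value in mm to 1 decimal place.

a ≈ 89.3 mm

T = A_s f_y = 3900 × 400 = 1560000 N = 1560 kN.
Setting C = 0.85 f'_c a b equal to T: a = 1560000/(0.85 × 44.2 × 465) = 89.3 mm.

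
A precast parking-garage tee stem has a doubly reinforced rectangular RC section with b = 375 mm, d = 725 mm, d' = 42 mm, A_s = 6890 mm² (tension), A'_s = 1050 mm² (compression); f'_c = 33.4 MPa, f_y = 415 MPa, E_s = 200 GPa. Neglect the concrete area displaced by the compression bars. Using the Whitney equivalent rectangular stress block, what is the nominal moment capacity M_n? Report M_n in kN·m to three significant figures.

Assume both tension and compression steel yield.
Net tension couple steel: A_s − A'_s = 5840 mm².
a = (A_s − A'_s) f_y / (0.85 f'_c b) = 2423600/(0.85 × 33.4 × 375) = 227.65 mm.
c = a/β₁ = 227.65/0.811 = 280.70 mm; ε'_s = 0.003(c − d')/c = 0.0026 ≥ f_y/E_s = 0.0021, so compression steel does yield.
M_n = (A_s − A'_s) f_y (d − a/2) + A'_s f_y (d − d') = [2423600 × (725 − 113.825) + 435750 × (725 − 42)] × 10⁻⁶ = 1481.24 + 297.62 = 1778.86 kN·m.

M_n ≈ 1780 kN·m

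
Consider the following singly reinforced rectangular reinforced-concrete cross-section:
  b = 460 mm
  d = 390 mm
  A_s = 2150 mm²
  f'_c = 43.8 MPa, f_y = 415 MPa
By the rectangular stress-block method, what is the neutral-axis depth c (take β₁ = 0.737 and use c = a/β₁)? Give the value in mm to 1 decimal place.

c ≈ 70.7 mm

T = A_s f_y = 2150 × 415 = 892250 N = 892.25 kN.
Setting C = 0.85 f'_c a b equal to T: a = 892250/(0.85 × 43.8 × 460) = 52.100 mm.
With β₁ = 0.737, c = a/β₁ = 52.100/0.737 = 70.7 mm.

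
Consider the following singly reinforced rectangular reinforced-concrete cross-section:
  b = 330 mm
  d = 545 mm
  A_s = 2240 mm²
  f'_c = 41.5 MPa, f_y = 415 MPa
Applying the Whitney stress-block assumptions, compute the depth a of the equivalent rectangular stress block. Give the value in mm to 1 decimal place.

a ≈ 79.9 mm

T = A_s f_y = 2240 × 415 = 929600 N = 929.6 kN.
Setting C = 0.85 f'_c a b equal to T: a = 929600/(0.85 × 41.5 × 330) = 79.9 mm.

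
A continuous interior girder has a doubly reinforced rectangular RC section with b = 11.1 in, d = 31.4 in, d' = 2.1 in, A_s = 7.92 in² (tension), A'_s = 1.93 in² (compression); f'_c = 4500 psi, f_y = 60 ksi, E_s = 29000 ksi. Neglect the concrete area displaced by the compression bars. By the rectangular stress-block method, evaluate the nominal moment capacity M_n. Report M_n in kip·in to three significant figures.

Assume both steels yield.
a = (A_s − A'_s) f_y/(0.85 f'_c b) = (7.92 − 1.93) × 60/(0.85 × 4.5 × 11.1) = 8.465 in.
c = a/β₁ = 8.465/0.825 = 10.261 in; ε'_s = 0.003(c − d')/c = 0.0024 ≥ ε_y = 0.0021, so the compression steel yields.
M_n = (A_s − A'_s) f_y (d − a/2) + A'_s f_y (d − d') = 359.4 × (31.4 − 4.2325) + 115.8 × (31.4 − 2.1) = 9764.0 + 3392.9 = 13156.9 kip·in.

M_n ≈ 13200 kip·in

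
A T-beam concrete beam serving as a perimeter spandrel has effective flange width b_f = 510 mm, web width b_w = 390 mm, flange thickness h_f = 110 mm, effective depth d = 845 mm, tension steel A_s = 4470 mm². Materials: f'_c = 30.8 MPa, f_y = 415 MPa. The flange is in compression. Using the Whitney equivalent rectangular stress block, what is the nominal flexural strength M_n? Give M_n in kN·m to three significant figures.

Tension: T = A_s f_y = 4470 × 415 = 1855050 N.
Try a within the flange: a = T/(0.85 f'_c b_f) = 1855050/(0.85 × 30.8 × 510) = 138.94 mm.
a = 138.94 > h_f = 110 mm: the block extends into the web. Split into flange-overhang and web parts.
C_f = 0.85 f'_c (b_f − b_w) h_f = 0.85 × 30.8 × (510 − 390) × 110 = 345576 N.
Remaining web compression depth: a_w = (T − C_f)/(0.85 f'_c b_w) = (1855050 − 345576)/(0.85 × 30.8 × 390) = 147.84 mm.
M_n = C_f(d − h_f/2) + (T − C_f)(d − a_w/2) = 345576 × (845 − 55) + 1509474 × (845 − 73.92) = 273.01 + 1163.93 = 1436.94 × 10⁶ N·mm.
M_n = 1436.94 kN·m.

M_n ≈ 1440 kN·m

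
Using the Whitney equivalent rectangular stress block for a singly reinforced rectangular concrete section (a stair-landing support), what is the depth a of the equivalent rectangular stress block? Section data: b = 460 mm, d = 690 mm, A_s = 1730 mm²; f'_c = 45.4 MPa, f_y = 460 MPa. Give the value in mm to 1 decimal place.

T = A_s f_y = 1730 × 460 = 795800 N = 795.8 kN.
Setting C = 0.85 f'_c a b equal to T: a = 795800/(0.85 × 45.4 × 460) = 44.8 mm.

a ≈ 44.8 mm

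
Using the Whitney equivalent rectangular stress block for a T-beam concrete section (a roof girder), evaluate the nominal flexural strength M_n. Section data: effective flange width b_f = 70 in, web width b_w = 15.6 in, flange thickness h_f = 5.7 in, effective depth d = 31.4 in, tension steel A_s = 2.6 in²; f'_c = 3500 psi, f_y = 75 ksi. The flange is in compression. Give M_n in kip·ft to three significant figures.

M_n ≈ 503 kip·ft

Tension: T = A_s f_y = 2.6 × 75 = 195 kips.
Try a within the flange: a = T/(0.85 f'_c b_f) = 195/(0.85 × 3.5 × 70) = 0.936 in.
Since a = 0.936 ≤ h_f = 5.7 in, the stress block lies entirely in the flange; analyse as a rectangular beam of width b_f.
M_n = T(d − a/2) = 195 × (31.4 − 0.468) = 6031.7 kip·in.
M_n = 6031.7/12 = 502.64 kip·ft.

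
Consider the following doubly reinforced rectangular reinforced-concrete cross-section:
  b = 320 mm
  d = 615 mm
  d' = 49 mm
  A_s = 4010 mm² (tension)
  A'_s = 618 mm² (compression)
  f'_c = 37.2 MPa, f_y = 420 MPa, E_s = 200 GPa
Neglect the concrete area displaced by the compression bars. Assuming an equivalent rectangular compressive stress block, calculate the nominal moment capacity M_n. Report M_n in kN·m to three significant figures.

M_n ≈ 923 kN·m

Assume both tension and compression steel yield.
Net tension couple steel: A_s − A'_s = 3392 mm².
a = (A_s − A'_s) f_y / (0.85 f'_c b) = 1424640/(0.85 × 37.2 × 320) = 140.80 mm.
c = a/β₁ = 140.80/0.784 = 179.59 mm; ε'_s = 0.003(c − d')/c = 0.0022 ≥ f_y/E_s = 0.0021, so compression steel does yield.
M_n = (A_s − A'_s) f_y (d − a/2) + A'_s f_y (d − d') = [1424640 × (615 − 70.4) + 259560 × (615 − 49)] × 10⁻⁶ = 775.86 + 146.91 = 922.77 kN·m.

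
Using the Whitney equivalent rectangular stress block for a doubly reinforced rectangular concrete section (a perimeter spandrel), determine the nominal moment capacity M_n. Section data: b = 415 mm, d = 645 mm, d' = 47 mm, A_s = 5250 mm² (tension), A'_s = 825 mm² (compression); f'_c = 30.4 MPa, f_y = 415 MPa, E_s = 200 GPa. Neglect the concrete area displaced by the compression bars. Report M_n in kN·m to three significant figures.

M_n ≈ 1230 kN·m

Assume both tension and compression steel yield.
Net tension couple steel: A_s − A'_s = 4425 mm².
a = (A_s − A'_s) f_y / (0.85 f'_c b) = 1836375/(0.85 × 30.4 × 415) = 171.25 mm.
c = a/β₁ = 171.25/0.833 = 205.58 mm; ε'_s = 0.003(c − d')/c = 0.0023 ≥ f_y/E_s = 0.0021, so compression steel does yield.
M_n = (A_s − A'_s) f_y (d − a/2) + A'_s f_y (d − d') = [1836375 × (645 − 85.625) + 342375 × (645 − 47)] × 10⁻⁶ = 1027.22 + 204.74 = 1231.96 kN·m.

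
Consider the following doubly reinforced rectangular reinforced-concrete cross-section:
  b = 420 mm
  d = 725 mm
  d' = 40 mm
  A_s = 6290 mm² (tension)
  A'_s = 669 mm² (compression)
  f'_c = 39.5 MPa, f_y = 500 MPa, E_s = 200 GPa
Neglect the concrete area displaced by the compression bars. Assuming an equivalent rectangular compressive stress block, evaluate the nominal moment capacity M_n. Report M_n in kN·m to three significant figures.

M_n ≈ 1990 kN·m

Assume both tension and compression steel yield.
Net tension couple steel: A_s − A'_s = 5621 mm².
a = (A_s − A'_s) f_y / (0.85 f'_c b) = 2810500/(0.85 × 39.5 × 420) = 199.31 mm.
c = a/β₁ = 199.31/0.768 = 259.52 mm; ε'_s = 0.003(c − d')/c = 0.0025 ≥ f_y/E_s = 0.0025, so compression steel does yield.
M_n = (A_s − A'_s) f_y (d − a/2) + A'_s f_y (d − d') = [2810500 × (725 − 99.655) + 334500 × (725 − 40)] × 10⁻⁶ = 1757.53 + 229.13 = 1986.66 kN·m.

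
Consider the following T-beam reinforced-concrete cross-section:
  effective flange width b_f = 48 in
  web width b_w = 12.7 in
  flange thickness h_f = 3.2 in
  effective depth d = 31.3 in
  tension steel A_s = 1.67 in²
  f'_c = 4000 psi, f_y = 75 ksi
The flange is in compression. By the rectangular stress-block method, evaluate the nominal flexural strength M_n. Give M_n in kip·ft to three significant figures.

M_n ≈ 323 kip·ft

Tension: T = A_s f_y = 1.67 × 75 = 125.25 kips.
Try a within the flange: a = T/(0.85 f'_c b_f) = 125.25/(0.85 × 4 × 48) = 0.767 in.
Since a = 0.767 ≤ h_f = 3.2 in, the stress block lies entirely in the flange; analyse as a rectangular beam of width b_f.
M_n = T(d − a/2) = 125.25 × (31.3 − 0.3835) = 3872.3 kip·in.
M_n = 3872.3/12 = 322.69 kip·ft.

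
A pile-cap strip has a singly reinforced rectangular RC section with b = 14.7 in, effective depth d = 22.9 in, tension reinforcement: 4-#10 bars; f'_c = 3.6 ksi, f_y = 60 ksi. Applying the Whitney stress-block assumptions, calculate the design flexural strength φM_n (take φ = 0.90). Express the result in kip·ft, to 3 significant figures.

A_s = 4 × 1.27 = 5.08 in².
T = A_s f_y = 5.08 × 60 = 304.8 kips.
a = T/(0.85 f'_c b) = 304.8/(0.85 × 3.6 × 14.7) = 6.776 in.
M_n = T(d − a/2) = 304.8 × (22.9 − 3.388) = 5947.3 kip·in = 5947.3/12 = 495.61 kip·ft.
φM_n = 0.90 × 495.61 = 446.05 kip·ft.

φM_n ≈ 446 kip·ft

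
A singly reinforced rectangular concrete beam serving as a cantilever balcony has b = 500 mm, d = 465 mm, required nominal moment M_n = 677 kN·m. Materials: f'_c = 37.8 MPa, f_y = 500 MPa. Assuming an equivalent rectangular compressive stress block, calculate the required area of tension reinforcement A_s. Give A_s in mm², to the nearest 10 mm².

With M_n = 0.85 f'_c a b (d − a/2), solve the quadratic for a:
a = d − √(d² − 2M_n/(0.85 f'_c b)) = 465 − √(465² − 2 × 677×10⁶/(0.85 × 37.8 × 500)) = 101.76 mm.
A_s = 0.85 f'_c a b / f_y = 0.85 × 37.8 × 101.76 × 500 / 500 = 3269.5 mm².

A_s ≈ 3270 mm²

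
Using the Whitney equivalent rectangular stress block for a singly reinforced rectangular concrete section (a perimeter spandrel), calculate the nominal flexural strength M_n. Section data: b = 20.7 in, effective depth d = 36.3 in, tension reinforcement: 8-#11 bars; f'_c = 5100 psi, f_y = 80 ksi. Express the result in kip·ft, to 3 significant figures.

A_s = 8 × 1.56 = 12.48 in².
T = A_s f_y = 12.48 × 80 = 998.4 kips.
a = T/(0.85 f'_c b) = 998.4/(0.85 × 5.1 × 20.7) = 11.126 in.
M_n = T(d − a/2) = 998.4 × (36.3 − 5.563) = 30687.8 kip·in = 30687.8/12 = 2557.32 kip·ft.

M_n ≈ 2560 kip·ft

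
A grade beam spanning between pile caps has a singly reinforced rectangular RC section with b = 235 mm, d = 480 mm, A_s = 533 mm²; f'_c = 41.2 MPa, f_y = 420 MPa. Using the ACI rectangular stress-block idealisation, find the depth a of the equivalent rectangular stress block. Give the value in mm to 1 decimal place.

a ≈ 27.2 mm

T = A_s f_y = 533 × 420 = 223860 N = 223.86 kN.
Setting C = 0.85 f'_c a b equal to T: a = 223860/(0.85 × 41.2 × 235) = 27.2 mm.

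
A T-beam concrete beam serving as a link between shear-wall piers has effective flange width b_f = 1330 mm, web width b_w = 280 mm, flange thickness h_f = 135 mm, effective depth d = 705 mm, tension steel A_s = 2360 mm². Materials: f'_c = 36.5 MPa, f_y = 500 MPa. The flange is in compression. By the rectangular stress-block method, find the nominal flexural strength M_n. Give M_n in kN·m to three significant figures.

Tension: T = A_s f_y = 2360 × 500 = 1180000 N.
Try a within the flange: a = T/(0.85 f'_c b_f) = 1180000/(0.85 × 36.5 × 1330) = 28.60 mm.
Since a = 28.60 ≤ h_f = 135 mm, the stress block lies entirely in the flange; analyse as a rectangular beam of width b_f.
M_n = T(d − a/2) = 1180000 × (705 − 14.3) = 815.03 × 10⁶ N·mm.
M_n = 815.03 kN·m.

M_n ≈ 815 kN·m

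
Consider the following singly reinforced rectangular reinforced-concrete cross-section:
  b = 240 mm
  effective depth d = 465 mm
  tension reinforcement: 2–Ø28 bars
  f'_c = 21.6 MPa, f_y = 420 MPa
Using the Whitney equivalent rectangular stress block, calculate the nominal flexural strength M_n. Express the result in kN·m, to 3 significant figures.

A_s = 2 × 616 = 1232 mm².
T = A_s f_y = 1232 × 420 = 517440 N = 517.44 kN.
From C = T: a = T/(0.85 f'_c b) = 517440/(0.85 × 21.6 × 240) = 117.43 mm.
M_n = T(d − a/2) = 517.44 kN × (465 − 58.715) mm = 210.23 kN·m.

M_n ≈ 210 kN·m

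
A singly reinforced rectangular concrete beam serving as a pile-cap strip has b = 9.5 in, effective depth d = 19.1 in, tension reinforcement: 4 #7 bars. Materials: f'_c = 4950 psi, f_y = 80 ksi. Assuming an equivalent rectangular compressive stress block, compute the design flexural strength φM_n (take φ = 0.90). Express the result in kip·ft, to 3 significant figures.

A_s = 4 × 0.6 = 2.4 in².
T = A_s f_y = 2.4 × 80 = 192 kips.
a = T/(0.85 f'_c b) = 192/(0.85 × 4.95 × 9.5) = 4.803 in.
M_n = T(d − a/2) = 192 × (19.1 − 2.4015) = 3206.1 kip·in = 3206.1/12 = 267.18 kip·ft.
φM_n = 0.90 × 267.18 = 240.46 kip·ft.

φM_n ≈ 240 kip·ft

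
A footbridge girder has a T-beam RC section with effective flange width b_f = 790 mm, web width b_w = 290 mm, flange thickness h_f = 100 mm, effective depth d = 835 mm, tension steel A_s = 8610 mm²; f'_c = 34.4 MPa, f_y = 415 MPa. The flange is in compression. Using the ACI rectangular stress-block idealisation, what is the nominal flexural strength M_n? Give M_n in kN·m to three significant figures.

M_n ≈ 2650 kN·m

Tension: T = A_s f_y = 8610 × 415 = 3573150 N.
Try a within the flange: a = T/(0.85 f'_c b_f) = 3573150/(0.85 × 34.4 × 790) = 154.68 mm.
a = 154.68 > h_f = 100 mm: the block extends into the web. Split into flange-overhang and web parts.
C_f = 0.85 f'_c (b_f − b_w) h_f = 0.85 × 34.4 × (790 − 290) × 100 = 1462000 N.
Remaining web compression depth: a_w = (T − C_f)/(0.85 f'_c b_w) = (3573150 − 1462000)/(0.85 × 34.4 × 290) = 248.97 mm.
M_n = C_f(d − h_f/2) + (T − C_f)(d − a_w/2) = 1462000 × (835 − 50) + 2111150 × (835 − 124.485) = 1147.67 + 1500.00 = 2647.67 × 10⁶ N·mm.
M_n = 2647.67 kN·m.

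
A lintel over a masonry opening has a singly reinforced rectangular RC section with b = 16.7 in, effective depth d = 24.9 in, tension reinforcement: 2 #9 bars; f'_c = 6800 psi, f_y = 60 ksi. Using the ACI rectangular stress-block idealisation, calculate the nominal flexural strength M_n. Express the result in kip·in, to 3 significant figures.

M_n ≈ 2910 kip·in

A_s = 2 × 1 = 2 in².
T = A_s f_y = 2 × 60 = 120 kips.
a = T/(0.85 f'_c b) = 120/(0.85 × 6.8 × 16.7) = 1.243 in.
M_n = T(d − a/2) = 120 × (24.9 − 0.6215) = 2913.4 kip·in.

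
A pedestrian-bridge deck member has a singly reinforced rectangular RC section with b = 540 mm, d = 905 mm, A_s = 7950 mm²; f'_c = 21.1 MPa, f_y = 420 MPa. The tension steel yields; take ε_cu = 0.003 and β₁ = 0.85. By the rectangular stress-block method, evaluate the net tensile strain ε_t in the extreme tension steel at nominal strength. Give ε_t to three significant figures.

ε_t ≈ 0.00369

a = A_s f_y/(0.85 f'_c b) = 344.76 mm.
β₁ = 0.85, so c = a/β₁ = 344.76/0.85 = 405.60 mm.
From the linear strain diagram with ε_cu = 0.003: ε_t = 0.003 (d − c)/c = 0.003 × (905 − 405.60)/405.60 = 0.00369.
ε_t < 0.004 — the section is over-reinforced for flexure under ACI limits.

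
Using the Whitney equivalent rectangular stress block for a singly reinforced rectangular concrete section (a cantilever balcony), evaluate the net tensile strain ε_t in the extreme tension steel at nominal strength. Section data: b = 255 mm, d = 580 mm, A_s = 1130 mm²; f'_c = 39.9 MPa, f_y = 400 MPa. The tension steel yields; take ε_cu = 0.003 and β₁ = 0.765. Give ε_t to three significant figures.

a = A_s f_y/(0.85 f'_c b) = 52.26 mm.
β₁ = 0.765, so c = a/β₁ = 52.26/0.765 = 68.31 mm.
From the linear strain diagram with ε_cu = 0.003: ε_t = 0.003 (d − c)/c = 0.003 × (580 − 68.31)/68.31 = 0.0225.
Since ε_t ≥ 0.005, the section is tension-controlled.

ε_t ≈ 0.0225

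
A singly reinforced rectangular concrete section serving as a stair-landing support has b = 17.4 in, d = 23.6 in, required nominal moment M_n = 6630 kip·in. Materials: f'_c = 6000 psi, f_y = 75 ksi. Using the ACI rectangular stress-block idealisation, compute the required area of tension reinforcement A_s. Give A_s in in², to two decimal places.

A_s ≈ 4.04 in²

From M_n = 0.85 f'_c a b (d − a/2):
a = d − √(d² − 2M_n/(0.85 f'_c b)) = 23.6 − √(23.6² − 2 × 6630/(0.85 × 6 × 17.4)) = 3.413 in.
A_s = 0.85 f'_c a b / f_y = 0.85 × 6 × 3.413 × 17.4 / 75 = 4.038 in².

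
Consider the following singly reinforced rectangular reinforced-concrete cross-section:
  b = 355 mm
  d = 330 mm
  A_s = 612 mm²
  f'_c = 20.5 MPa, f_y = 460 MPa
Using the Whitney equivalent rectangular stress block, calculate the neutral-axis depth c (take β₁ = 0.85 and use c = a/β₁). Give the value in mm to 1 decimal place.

T = A_s f_y = 612 × 460 = 281520 N = 281.52 kN.
Setting C = 0.85 f'_c a b equal to T: a = 281520/(0.85 × 20.5 × 355) = 45.510 mm.
With β₁ = 0.85, c = a/β₁ = 45.510/0.85 = 53.5 mm.

c ≈ 53.5 mm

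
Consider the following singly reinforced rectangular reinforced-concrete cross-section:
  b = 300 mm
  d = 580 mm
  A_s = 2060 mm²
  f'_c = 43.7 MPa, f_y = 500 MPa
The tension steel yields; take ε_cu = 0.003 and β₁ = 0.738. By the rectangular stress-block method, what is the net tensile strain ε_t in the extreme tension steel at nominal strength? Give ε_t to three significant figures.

a = A_s f_y/(0.85 f'_c b) = 92.43 mm.
β₁ = 0.738, so c = a/β₁ = 92.43/0.738 = 125.24 mm.
From the linear strain diagram with ε_cu = 0.003: ε_t = 0.003 (d − c)/c = 0.003 × (580 − 125.24)/125.24 = 0.0109.
Since ε_t ≥ 0.005, the section is tension-controlled.

ε_t ≈ 0.0109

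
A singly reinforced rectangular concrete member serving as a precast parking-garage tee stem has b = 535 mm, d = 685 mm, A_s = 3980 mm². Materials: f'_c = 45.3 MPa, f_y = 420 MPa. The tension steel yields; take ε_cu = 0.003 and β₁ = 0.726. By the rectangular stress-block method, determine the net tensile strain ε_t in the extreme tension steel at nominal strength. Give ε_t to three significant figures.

a = A_s f_y/(0.85 f'_c b) = 81.14 mm.
β₁ = 0.726, so c = a/β₁ = 81.14/0.726 = 111.76 mm.
From the linear strain diagram with ε_cu = 0.003: ε_t = 0.003 (d − c)/c = 0.003 × (685 − 111.76)/111.76 = 0.0154.
Since ε_t ≥ 0.005, the section is tension-controlled.

ε_t ≈ 0.0154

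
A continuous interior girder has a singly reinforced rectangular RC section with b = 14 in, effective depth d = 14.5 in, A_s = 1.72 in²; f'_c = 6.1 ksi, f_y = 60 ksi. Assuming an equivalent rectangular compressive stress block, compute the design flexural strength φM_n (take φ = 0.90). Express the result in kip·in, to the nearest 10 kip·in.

φM_n ≈ 1280 kip·in

T = A_s f_y = 1.72 × 60 = 103.2 kips.
a = T/(0.85 f'_c b) = 103.2/(0.85 × 6.1 × 14) = 1.422 in.
M_n = T(d − a/2) = 103.2 × (14.5 − 0.711) = 1423.0 kip·in.
φM_n = 0.90 × 1423.0 = 1280.7 kip·in.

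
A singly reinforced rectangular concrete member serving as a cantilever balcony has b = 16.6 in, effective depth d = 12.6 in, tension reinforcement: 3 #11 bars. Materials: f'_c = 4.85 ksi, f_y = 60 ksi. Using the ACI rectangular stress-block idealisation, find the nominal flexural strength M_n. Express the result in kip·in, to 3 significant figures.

A_s = 3 × 1.56 = 4.68 in².
T = A_s f_y = 4.68 × 60 = 280.8 kips.
a = T/(0.85 f'_c b) = 280.8/(0.85 × 4.85 × 16.6) = 4.103 in.
M_n = T(d − a/2) = 280.8 × (12.6 − 2.0515) = 2962.0 kip·in.

M_n ≈ 2960 kip·in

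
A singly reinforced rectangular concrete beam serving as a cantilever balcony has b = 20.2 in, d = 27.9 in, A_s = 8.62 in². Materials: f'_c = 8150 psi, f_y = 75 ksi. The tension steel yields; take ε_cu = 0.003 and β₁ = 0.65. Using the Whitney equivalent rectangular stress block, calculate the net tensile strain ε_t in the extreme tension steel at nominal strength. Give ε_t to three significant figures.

a = A_s f_y/(0.85 f'_c b) = 4.620 in.
β₁ = 0.65, so c = a/β₁ = 4.620/0.65 = 7.108 in.
From the linear strain diagram with ε_cu = 0.003: ε_t = 0.003 (d − c)/c = 0.003 × (27.9 − 7.108)/7.108 = 0.00878.
Since ε_t ≥ 0.005, the section is tension-controlled.

ε_t ≈ 0.00878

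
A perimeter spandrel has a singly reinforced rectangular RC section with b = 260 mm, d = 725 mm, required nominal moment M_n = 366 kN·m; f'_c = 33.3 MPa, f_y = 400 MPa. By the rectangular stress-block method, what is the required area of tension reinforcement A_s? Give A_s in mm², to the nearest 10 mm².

With M_n = 0.85 f'_c a b (d − a/2), solve the quadratic for a:
a = d − √(d² − 2M_n/(0.85 f'_c b)) = 725 − √(725² − 2 × 366×10⁶/(0.85 × 33.3 × 260)) = 72.19 mm.
A_s = 0.85 f'_c a b / f_y = 0.85 × 33.3 × 72.19 × 260 / 400 = 1328.2 mm².

A_s ≈ 1330 mm²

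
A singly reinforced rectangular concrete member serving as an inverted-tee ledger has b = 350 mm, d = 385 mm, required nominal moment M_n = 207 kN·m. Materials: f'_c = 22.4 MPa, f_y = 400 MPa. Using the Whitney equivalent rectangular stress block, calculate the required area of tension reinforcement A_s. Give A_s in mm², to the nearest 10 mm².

With M_n = 0.85 f'_c a b (d − a/2), solve the quadratic for a:
a = d − √(d² − 2M_n/(0.85 f'_c b)) = 385 − √(385² − 2 × 207×10⁶/(0.85 × 22.4 × 350)) = 91.57 mm.
A_s = 0.85 f'_c a b / f_y = 0.85 × 22.4 × 91.57 × 350 / 400 = 1525.6 mm².

A_s ≈ 1530 mm²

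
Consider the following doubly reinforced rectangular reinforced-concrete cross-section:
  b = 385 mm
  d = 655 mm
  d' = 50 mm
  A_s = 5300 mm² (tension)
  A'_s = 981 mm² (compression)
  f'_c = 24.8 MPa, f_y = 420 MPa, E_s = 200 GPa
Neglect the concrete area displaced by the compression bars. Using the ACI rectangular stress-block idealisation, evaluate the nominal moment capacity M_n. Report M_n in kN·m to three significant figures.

M_n ≈ 1230 kN·m

Assume both tension and compression steel yield.
Net tension couple steel: A_s − A'_s = 4319 mm².
a = (A_s − A'_s) f_y / (0.85 f'_c b) = 1813980/(0.85 × 24.8 × 385) = 223.51 mm.
c = a/β₁ = 223.51/0.85 = 262.95 mm; ε'_s = 0.003(c − d')/c = 0.0024 ≥ f_y/E_s = 0.0021, so compression steel does yield.
M_n = (A_s − A'_s) f_y (d − a/2) + A'_s f_y (d − d') = [1813980 × (655 − 111.755) + 412020 × (655 − 50)] × 10⁻⁶ = 985.44 + 249.27 = 1234.71 kN·m.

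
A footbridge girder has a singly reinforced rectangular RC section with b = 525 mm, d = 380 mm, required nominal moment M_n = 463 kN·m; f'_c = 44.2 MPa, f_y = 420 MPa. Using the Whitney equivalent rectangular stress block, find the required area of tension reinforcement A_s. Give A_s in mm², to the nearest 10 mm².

A_s ≈ 3190 mm²

With M_n = 0.85 f'_c a b (d − a/2), solve the quadratic for a:
a = d − √(d² − 2M_n/(0.85 f'_c b)) = 380 − √(380² − 2 × 463×10⁶/(0.85 × 44.2 × 525)) = 67.83 mm.
A_s = 0.85 f'_c a b / f_y = 0.85 × 44.2 × 67.83 × 525 / 420 = 3185.5 mm².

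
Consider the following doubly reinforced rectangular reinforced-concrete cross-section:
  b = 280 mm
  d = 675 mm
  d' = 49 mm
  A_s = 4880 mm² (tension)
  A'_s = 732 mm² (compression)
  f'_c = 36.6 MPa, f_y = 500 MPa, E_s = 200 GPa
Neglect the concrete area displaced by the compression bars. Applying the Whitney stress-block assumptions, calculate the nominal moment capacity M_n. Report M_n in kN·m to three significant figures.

Assume both tension and compression steel yield.
Net tension couple steel: A_s − A'_s = 4148 mm².
a = (A_s − A'_s) f_y / (0.85 f'_c b) = 2074000/(0.85 × 36.6 × 280) = 238.10 mm.
c = a/β₁ = 238.10/0.789 = 301.77 mm; ε'_s = 0.003(c − d')/c = 0.0025 ≥ f_y/E_s = 0.0025, so compression steel does yield.
M_n = (A_s − A'_s) f_y (d − a/2) + A'_s f_y (d − d') = [2074000 × (675 − 119.05) + 366000 × (675 − 49)] × 10⁻⁶ = 1153.04 + 229.12 = 1382.16 kN·m.

M_n ≈ 1380 kN·m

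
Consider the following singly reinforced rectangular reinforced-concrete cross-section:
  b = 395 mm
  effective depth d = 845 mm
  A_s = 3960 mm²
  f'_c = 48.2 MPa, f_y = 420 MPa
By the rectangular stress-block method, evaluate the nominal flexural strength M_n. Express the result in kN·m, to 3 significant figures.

T = A_s f_y = 3960 × 420 = 1663200 N = 1663.2 kN.
From C = T: a = T/(0.85 f'_c b) = 1663200/(0.85 × 48.2 × 395) = 102.77 mm.
M_n = T(d − a/2) = 1663.2 kN × (845 − 51.385) mm = 1319.94 kN·m.

M_n ≈ 1320 kN·m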